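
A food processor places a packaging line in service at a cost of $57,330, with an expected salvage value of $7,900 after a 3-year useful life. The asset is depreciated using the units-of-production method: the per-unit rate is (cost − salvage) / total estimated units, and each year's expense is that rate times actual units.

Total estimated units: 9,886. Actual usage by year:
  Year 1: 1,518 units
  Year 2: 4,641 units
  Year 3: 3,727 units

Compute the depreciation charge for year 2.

$23,205

Depreciable base = $57,330 − $7,900 = $49,430.
Rate = $49,430 / 9,886 units = $5 per unit.
Year 1: 1,518 × $5 = $7,590. Book value $49,740.
Year 2: 4,641 × $5 = $23,205. Book value $26,535.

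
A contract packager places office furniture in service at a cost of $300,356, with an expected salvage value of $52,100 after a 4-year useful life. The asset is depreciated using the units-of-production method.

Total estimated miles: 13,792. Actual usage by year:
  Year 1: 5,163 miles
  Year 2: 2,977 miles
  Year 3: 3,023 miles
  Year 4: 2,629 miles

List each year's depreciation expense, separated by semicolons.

Depreciable base = $300,356 − $52,100 = $248,256.
Rate = $248,256 / 13,792 miles = $18 per mile.
Year 1: 5,163 × $18 = $92,934. Book value $207,422.
Year 2: 2,977 × $18 = $53,586. Book value $153,836.
Year 3: 3,023 × $18 = $54,414. Book value $99,422.
Year 4: 2,629 × $18 = $47,322. Book value $52,100.

$92,934; $53,586; $54,414; $47,322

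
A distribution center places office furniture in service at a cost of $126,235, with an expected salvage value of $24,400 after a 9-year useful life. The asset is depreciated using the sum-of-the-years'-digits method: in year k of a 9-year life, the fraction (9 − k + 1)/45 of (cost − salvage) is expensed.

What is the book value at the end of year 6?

Depreciable base = $126,235 − $24,400 = $101,835.
Sum of the years' digits = 9+8+7+6+5+4+3+2+1 = 45.
Year 1: $101,835 × 9/45 = $20,367. Book value $105,868.
Year 2: $101,835 × 8/45 = $18,104. Book value $87,764.
Year 3: $101,835 × 7/45 = $15,841. Book value $71,923.
Year 4: $101,835 × 6/45 = $13,578. Book value $58,345.
Year 5: $101,835 × 5/45 = $11,315. Book value $47,030.
Year 6: $101,835 × 4/45 = $9,052. Book value $37,978.

$37,978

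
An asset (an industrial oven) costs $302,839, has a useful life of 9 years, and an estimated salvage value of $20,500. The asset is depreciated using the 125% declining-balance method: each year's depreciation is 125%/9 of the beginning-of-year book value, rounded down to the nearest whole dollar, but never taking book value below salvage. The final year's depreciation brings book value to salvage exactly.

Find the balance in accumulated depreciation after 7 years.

Depreciable base = $302,839 − $20,500 = $282,339.
Year 1: ⌊$302,839 × 125%/9⌋ = $42,060. Book value $260,779.
Year 2: ⌊$260,779 × 125%/9⌋ = $36,219. Book value $224,560.
Year 3: ⌊$224,560 × 125%/9⌋ = $31,188. Book value $193,372.
Year 4: ⌊$193,372 × 125%/9⌋ = $26,857. Book value $166,515.
Year 5: ⌊$166,515 × 125%/9⌋ = $23,127. Book value $143,388.
Year 6: ⌊$143,388 × 125%/9⌋ = $19,915. Book value $123,473.
Year 7: ⌊$123,473 × 125%/9⌋ = $17,149. Book value $106,324.
Accumulated through year 7 = $302,839 − $106,324 = $196,515.

$196,515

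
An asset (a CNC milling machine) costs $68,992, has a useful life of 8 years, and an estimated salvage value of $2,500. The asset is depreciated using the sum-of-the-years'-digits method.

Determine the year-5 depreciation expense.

$7,388

Depreciable base = $68,992 − $2,500 = $66,492.
Sum of the years' digits = 8+7+6+5+4+3+2+1 = 36.
Year 1: $66,492 × 8/36 = $14,776. Book value $54,216.
Year 2: $66,492 × 7/36 = $12,929. Book value $41,287.
Year 3: $66,492 × 6/36 = $11,082. Book value $30,205.
Year 4: $66,492 × 5/36 = $9,235. Book value $20,970.
Year 5: $66,492 × 4/36 = $7,388. Book value $13,582.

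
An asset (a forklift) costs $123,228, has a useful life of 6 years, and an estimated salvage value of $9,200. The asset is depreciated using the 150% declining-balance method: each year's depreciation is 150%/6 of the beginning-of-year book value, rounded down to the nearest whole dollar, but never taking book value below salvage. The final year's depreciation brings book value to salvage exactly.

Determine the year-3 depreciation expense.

$17,329

Depreciable base = $123,228 − $9,200 = $114,028.
Year 1: ⌊$123,228 × 150%/6⌋ = $30,807. Book value $92,421.
Year 2: ⌊$92,421 × 150%/6⌋ = $23,105. Book value $69,316.
Year 3: ⌊$69,316 × 150%/6⌋ = $17,329. Book value $51,987.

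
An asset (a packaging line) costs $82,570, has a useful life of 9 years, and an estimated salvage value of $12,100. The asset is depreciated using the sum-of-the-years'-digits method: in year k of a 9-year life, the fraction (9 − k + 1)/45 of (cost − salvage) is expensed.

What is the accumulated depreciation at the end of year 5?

Depreciable base = $82,570 − $12,100 = $70,470.
Sum of the years' digits = 9+8+7+6+5+4+3+2+1 = 45.
Year 1: $70,470 × 9/45 = $14,094. Book value $68,476.
Year 2: $70,470 × 8/45 = $12,528. Book value $55,948.
Year 3: $70,470 × 7/45 = $10,962. Book value $44,986.
Year 4: $70,470 × 6/45 = $9,396. Book value $35,590.
Year 5: $70,470 × 5/45 = $7,830. Book value $27,760.
Accumulated through year 5 = $82,570 − $27,760 = $54,810.

$54,810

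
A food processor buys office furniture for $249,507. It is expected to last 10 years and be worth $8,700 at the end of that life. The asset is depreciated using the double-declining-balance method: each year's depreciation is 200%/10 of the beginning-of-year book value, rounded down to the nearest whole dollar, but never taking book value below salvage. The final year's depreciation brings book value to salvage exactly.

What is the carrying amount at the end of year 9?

Depreciable base = $249,507 − $8,700 = $240,807.
Year 1: ⌊$249,507 × 200%/10⌋ = $49,901. Book value $199,606.
Year 2: ⌊$199,606 × 200%/10⌋ = $39,921. Book value $159,685.
Year 3: ⌊$159,685 × 200%/10⌋ = $31,937. Book value $127,748.
Year 4: ⌊$127,748 × 200%/10⌋ = $25,549. Book value $102,199.
Year 5: ⌊$102,199 × 200%/10⌋ = $20,439. Book value $81,760.
Year 6: ⌊$81,760 × 200%/10⌋ = $16,352. Book value $65,408.
Year 7: ⌊$65,408 × 200%/10⌋ = $13,081. Book value $52,327.
Year 8: ⌊$52,327 × 200%/10⌋ = $10,465. Book value $41,862.
Year 9: ⌊$41,862 × 200%/10⌋ = $8,372. Book value $33,490.

$33,490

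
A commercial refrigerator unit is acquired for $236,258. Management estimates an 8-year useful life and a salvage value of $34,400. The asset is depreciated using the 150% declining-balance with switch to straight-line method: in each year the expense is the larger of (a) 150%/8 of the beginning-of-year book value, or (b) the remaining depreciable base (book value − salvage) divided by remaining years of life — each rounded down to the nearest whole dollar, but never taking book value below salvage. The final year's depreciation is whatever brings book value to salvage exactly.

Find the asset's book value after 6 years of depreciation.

$67,240

Depreciable base = $236,258 − $34,400 = $201,858.
Year 1: DB = ⌊$236,258 × 150%/8⌋ = $44,298; SL = ⌊$201,858/8⌋ = $25,232 → take DB $44,298. Book value $191,960.
Year 2: DB = ⌊$191,960 × 150%/8⌋ = $35,992; SL = ⌊$157,560/7⌋ = $22,508 → take DB $35,992. Book value $155,968.
Year 3: DB = ⌊$155,968 × 150%/8⌋ = $29,244; SL = ⌊$121,568/6⌋ = $20,261 → take DB $29,244. Book value $126,724.
Year 4: DB = ⌊$126,724 × 150%/8⌋ = $23,760; SL = ⌊$92,324/5⌋ = $18,464 → take DB $23,760. Book value $102,964.
Year 5: DB = ⌊$102,964 × 150%/8⌋ = $19,305; SL = ⌊$68,564/4⌋ = $17,141 → take DB $19,305. Book value $83,659.
Year 6: DB = ⌊$83,659 × 150%/8⌋ = $15,686; SL = ⌊$49,259/3⌋ = $16,419 → take SL $16,419. Book value $67,240.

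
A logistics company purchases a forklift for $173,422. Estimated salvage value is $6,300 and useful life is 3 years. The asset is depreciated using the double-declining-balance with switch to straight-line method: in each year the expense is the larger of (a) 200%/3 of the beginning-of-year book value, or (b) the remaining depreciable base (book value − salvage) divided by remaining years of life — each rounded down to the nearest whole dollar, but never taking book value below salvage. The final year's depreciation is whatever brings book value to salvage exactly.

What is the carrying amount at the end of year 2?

$19,270

Depreciable base = $173,422 − $6,300 = $167,122.
Year 1: DB = ⌊$173,422 × 200%/3⌋ = $115,614; SL = ⌊$167,122/3⌋ = $55,707 → take DB $115,614. Book value $57,808.
Year 2: DB = ⌊$57,808 × 200%/3⌋ = $38,538; SL = ⌊$51,508/2⌋ = $25,754 → take DB $38,538. Book value $19,270.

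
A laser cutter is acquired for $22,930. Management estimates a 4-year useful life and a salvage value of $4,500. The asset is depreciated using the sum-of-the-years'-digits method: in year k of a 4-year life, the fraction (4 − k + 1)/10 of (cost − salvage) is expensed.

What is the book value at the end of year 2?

Depreciable base = $22,930 − $4,500 = $18,430.
Sum of the years' digits = 4+3+2+1 = 10.
Year 1: $18,430 × 4/10 = $7,372. Book value $15,558.
Year 2: $18,430 × 3/10 = $5,529. Book value $10,029.

$10,029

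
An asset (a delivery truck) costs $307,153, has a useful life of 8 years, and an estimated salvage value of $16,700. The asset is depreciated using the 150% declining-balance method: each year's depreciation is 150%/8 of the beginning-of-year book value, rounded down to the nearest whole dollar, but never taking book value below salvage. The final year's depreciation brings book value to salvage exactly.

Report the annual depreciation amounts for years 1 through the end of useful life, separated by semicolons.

Depreciable base = $307,153 − $16,700 = $290,453.
Year 1: ⌊$307,153 × 150%/8⌋ = $57,591. Book value $249,562.
Year 2: ⌊$249,562 × 150%/8⌋ = $46,792. Book value $202,770.
Year 3: ⌊$202,770 × 150%/8⌋ = $38,019. Book value $164,751.
Year 4: ⌊$164,751 × 150%/8⌋ = $30,890. Book value $133,861.
Year 5: ⌊$133,861 × 150%/8⌋ = $25,098. Book value $108,763.
Year 6: ⌊$108,763 × 150%/8⌋ = $20,393. Book value $88,370.
Year 7: ⌊$88,370 × 150%/8⌋ = $16,569. Book value $71,801.
Year 8 (final): $71,801 − $16,700 = $55,101. Book value $16,700.

$57,591; $46,792; $38,019; $30,890; $25,098; $20,393; $16,569; $55,101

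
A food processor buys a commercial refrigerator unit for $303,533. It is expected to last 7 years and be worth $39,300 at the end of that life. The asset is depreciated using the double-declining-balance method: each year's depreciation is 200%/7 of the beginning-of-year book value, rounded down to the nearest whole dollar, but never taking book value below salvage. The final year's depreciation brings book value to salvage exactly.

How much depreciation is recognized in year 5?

$22,575

Depreciable base = $303,533 − $39,300 = $264,233.
Year 1: ⌊$303,533 × 200%/7⌋ = $86,723. Book value $216,810.
Year 2: ⌊$216,810 × 200%/7⌋ = $61,945. Book value $154,865.
Year 3: ⌊$154,865 × 200%/7⌋ = $44,247. Book value $110,618.
Year 4: ⌊$110,618 × 200%/7⌋ = $31,605. Book value $79,013.
Year 5: ⌊$79,013 × 200%/7⌋ = $22,575. Book value $56,438.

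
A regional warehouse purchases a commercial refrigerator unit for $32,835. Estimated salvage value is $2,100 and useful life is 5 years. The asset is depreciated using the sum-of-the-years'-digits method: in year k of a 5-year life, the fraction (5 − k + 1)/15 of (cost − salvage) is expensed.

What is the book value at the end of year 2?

$14,394

Depreciable base = $32,835 − $2,100 = $30,735.
Sum of the years' digits = 5+4+3+2+1 = 15.
Year 1: $30,735 × 5/15 = $10,245. Book value $22,590.
Year 2: $30,735 × 4/15 = $8,196. Book value $14,394.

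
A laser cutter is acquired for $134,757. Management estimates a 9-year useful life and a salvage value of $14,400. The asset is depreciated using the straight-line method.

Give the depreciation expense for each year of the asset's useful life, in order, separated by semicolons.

Depreciable base = $134,757 − $14,400 = $120,357.
Annual expense = $120,357 / 9 = $13,373.
End of year 1: book value $121,384.
End of year 2: book value $108,011.
End of year 3: book value $94,638.
End of year 4: book value $81,265.
End of year 5: book value $67,892.
End of year 6: book value $54,519.
End of year 7: book value $41,146.
End of year 8: book value $27,773.
End of year 9: book value $14,400.

$13,373; $13,373; $13,373; $13,373; $13,373; $13,373; $13,373; $13,373; $13,373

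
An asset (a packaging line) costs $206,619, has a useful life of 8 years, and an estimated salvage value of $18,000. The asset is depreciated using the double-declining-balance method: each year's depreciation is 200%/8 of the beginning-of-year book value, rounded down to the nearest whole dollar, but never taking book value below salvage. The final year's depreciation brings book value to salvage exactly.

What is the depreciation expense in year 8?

Depreciable base = $206,619 − $18,000 = $188,619.
Year 1: ⌊$206,619 × 200%/8⌋ = $51,654. Book value $154,965.
Year 2: ⌊$154,965 × 200%/8⌋ = $38,741. Book value $116,224.
Year 3: ⌊$116,224 × 200%/8⌋ = $29,056. Book value $87,168.
Year 4: ⌊$87,168 × 200%/8⌋ = $21,792. Book value $65,376.
Year 5: ⌊$65,376 × 200%/8⌋ = $16,344. Book value $49,032.
Year 6: ⌊$49,032 × 200%/8⌋ = $12,258. Book value $36,774.
Year 7: ⌊$36,774 × 200%/8⌋ = $9,193. Book value $27,581.
Year 8 (final): $27,581 − $18,000 = $9,581. Book value $18,000.

$9,581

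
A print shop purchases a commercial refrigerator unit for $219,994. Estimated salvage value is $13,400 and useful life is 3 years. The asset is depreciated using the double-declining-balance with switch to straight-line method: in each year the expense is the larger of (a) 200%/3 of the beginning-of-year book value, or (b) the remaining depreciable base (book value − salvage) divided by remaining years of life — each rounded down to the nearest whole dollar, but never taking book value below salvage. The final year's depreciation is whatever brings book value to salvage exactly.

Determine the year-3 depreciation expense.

$11,044

Depreciable base = $219,994 − $13,400 = $206,594.
Year 1: DB = ⌊$219,994 × 200%/3⌋ = $146,662; SL = ⌊$206,594/3⌋ = $68,864 → take DB $146,662. Book value $73,332.
Year 2: DB = ⌊$73,332 × 200%/3⌋ = $48,888; SL = ⌊$59,932/2⌋ = $29,966 → take DB $48,888. Book value $24,444.
Year 3 (final): $24,444 − $13,400 = $11,044. Book value $13,400.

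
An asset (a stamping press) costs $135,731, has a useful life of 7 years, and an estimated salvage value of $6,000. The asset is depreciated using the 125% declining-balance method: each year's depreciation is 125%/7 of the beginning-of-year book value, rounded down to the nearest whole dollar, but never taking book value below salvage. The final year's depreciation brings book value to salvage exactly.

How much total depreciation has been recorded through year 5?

$84,969

Depreciable base = $135,731 − $6,000 = $129,731.
Year 1: ⌊$135,731 × 125%/7⌋ = $24,237. Book value $111,494.
Year 2: ⌊$111,494 × 125%/7⌋ = $19,909. Book value $91,585.
Year 3: ⌊$91,585 × 125%/7⌋ = $16,354. Book value $75,231.
Year 4: ⌊$75,231 × 125%/7⌋ = $13,434. Book value $61,797.
Year 5: ⌊$61,797 × 125%/7⌋ = $11,035. Book value $50,762.
Accumulated through year 5 = $135,731 − $50,762 = $84,969.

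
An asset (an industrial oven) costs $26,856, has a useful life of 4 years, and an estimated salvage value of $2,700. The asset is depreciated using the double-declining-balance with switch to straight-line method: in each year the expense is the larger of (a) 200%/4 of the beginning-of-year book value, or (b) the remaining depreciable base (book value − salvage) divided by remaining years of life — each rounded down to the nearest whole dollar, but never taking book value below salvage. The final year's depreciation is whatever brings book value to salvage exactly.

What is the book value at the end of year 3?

Depreciable base = $26,856 − $2,700 = $24,156.
Year 1: DB = ⌊$26,856 × 200%/4⌋ = $13,428; SL = ⌊$24,156/4⌋ = $6,039 → take DB $13,428. Book value $13,428.
Year 2: DB = ⌊$13,428 × 200%/4⌋ = $6,714; SL = ⌊$10,728/3⌋ = $3,576 → take DB $6,714. Book value $6,714.
Year 3: DB = ⌊$6,714 × 200%/4⌋ = $3,357; SL = ⌊$4,014/2⌋ = $2,007 → take DB $3,357. Book value $3,357.

$3,357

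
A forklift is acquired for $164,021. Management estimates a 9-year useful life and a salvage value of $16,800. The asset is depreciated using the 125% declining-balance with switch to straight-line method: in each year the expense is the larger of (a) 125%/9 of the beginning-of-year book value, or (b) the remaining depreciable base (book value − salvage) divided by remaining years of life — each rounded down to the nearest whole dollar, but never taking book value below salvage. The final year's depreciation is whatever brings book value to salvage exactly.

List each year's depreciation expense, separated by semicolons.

Depreciable base = $164,021 − $16,800 = $147,221.
Year 1: DB = ⌊$164,021 × 125%/9⌋ = $22,780; SL = ⌊$147,221/9⌋ = $16,357 → take DB $22,780. Book value $141,241.
Year 2: DB = ⌊$141,241 × 125%/9⌋ = $19,616; SL = ⌊$124,441/8⌋ = $15,555 → take DB $19,616. Book value $121,625.
Year 3: DB = ⌊$121,625 × 125%/9⌋ = $16,892; SL = ⌊$104,825/7⌋ = $14,975 → take DB $16,892. Book value $104,733.
Year 4: DB = ⌊$104,733 × 125%/9⌋ = $14,546; SL = ⌊$87,933/6⌋ = $14,655 → take SL $14,655. Book value $90,078.
Year 5: DB = ⌊$90,078 × 125%/9⌋ = $12,510; SL = ⌊$73,278/5⌋ = $14,655 → take SL $14,655. Book value $75,423.
Year 6: DB = ⌊$75,423 × 125%/9⌋ = $10,475; SL = ⌊$58,623/4⌋ = $14,655 → take SL $14,655. Book value $60,768.
Year 7: DB = ⌊$60,768 × 125%/9⌋ = $8,440; SL = ⌊$43,968/3⌋ = $14,656 → take SL $14,656. Book value $46,112.
Year 8: DB = ⌊$46,112 × 125%/9⌋ = $6,404; SL = ⌊$29,312/2⌋ = $14,656 → take SL $14,656. Book value $31,456.
Year 9 (final): $31,456 − $16,800 = $14,656. Book value $16,800.

$22,780; $19,616; $16,892; $14,655; $14,655; $14,655; $14,656; $14,656; $14,656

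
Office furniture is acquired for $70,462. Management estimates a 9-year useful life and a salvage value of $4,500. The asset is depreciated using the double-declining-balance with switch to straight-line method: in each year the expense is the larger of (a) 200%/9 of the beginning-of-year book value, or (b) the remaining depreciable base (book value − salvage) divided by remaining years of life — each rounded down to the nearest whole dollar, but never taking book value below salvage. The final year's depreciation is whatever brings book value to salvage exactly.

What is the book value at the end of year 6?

Depreciable base = $70,462 − $4,500 = $65,962.
Year 1: DB = ⌊$70,462 × 200%/9⌋ = $15,658; SL = ⌊$65,962/9⌋ = $7,329 → take DB $15,658. Book value $54,804.
Year 2: DB = ⌊$54,804 × 200%/9⌋ = $12,178; SL = ⌊$50,304/8⌋ = $6,288 → take DB $12,178. Book value $42,626.
Year 3: DB = ⌊$42,626 × 200%/9⌋ = $9,472; SL = ⌊$38,126/7⌋ = $5,446 → take DB $9,472. Book value $33,154.
Year 4: DB = ⌊$33,154 × 200%/9⌋ = $7,367; SL = ⌊$28,654/6⌋ = $4,775 → take DB $7,367. Book value $25,787.
Year 5: DB = ⌊$25,787 × 200%/9⌋ = $5,730; SL = ⌊$21,287/5⌋ = $4,257 → take DB $5,730. Book value $20,057.
Year 6: DB = ⌊$20,057 × 200%/9⌋ = $4,457; SL = ⌊$15,557/4⌋ = $3,889 → take DB $4,457. Book value $15,600.

$15,600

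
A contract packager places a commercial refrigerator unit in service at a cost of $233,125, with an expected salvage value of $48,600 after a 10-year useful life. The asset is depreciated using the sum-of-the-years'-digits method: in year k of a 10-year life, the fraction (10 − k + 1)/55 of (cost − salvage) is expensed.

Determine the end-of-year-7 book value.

Depreciable base = $233,125 − $48,600 = $184,525.
Sum of the years' digits = 10+9+8+7+6+5+4+3+2+1 = 55.
Year 1: $184,525 × 10/55 = $33,550. Book value $199,575.
Year 2: $184,525 × 9/55 = $30,195. Book value $169,380.
Year 3: $184,525 × 8/55 = $26,840. Book value $142,540.
Year 4: $184,525 × 7/55 = $23,485. Book value $119,055.
Year 5: $184,525 × 6/55 = $20,130. Book value $98,925.
Year 6: $184,525 × 5/55 = $16,775. Book value $82,150.
Year 7: $184,525 × 4/55 = $13,420. Book value $68,730.

$68,730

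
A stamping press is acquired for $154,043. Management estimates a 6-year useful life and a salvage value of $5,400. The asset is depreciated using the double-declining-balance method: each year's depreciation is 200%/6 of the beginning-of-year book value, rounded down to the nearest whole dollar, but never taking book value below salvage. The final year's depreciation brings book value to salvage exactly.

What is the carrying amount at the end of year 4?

$30,429

Depreciable base = $154,043 − $5,400 = $148,643.
Year 1: ⌊$154,043 × 200%/6⌋ = $51,347. Book value $102,696.
Year 2: ⌊$102,696 × 200%/6⌋ = $34,232. Book value $68,464.
Year 3: ⌊$68,464 × 200%/6⌋ = $22,821. Book value $45,643.
Year 4: ⌊$45,643 × 200%/6⌋ = $15,214. Book value $30,429.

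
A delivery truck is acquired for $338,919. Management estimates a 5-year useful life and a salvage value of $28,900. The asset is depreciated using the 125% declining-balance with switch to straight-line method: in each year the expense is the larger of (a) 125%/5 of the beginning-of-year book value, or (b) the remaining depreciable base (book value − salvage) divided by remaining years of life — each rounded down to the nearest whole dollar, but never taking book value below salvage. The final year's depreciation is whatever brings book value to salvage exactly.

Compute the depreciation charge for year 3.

Depreciable base = $338,919 − $28,900 = $310,019.
Year 1: DB = ⌊$338,919 × 125%/5⌋ = $84,729; SL = ⌊$310,019/5⌋ = $62,003 → take DB $84,729. Book value $254,190.
Year 2: DB = ⌊$254,190 × 125%/5⌋ = $63,547; SL = ⌊$225,290/4⌋ = $56,322 → take DB $63,547. Book value $190,643.
Year 3: DB = ⌊$190,643 × 125%/5⌋ = $47,660; SL = ⌊$161,743/3⌋ = $53,914 → take SL $53,914. Book value $136,729.

$53,914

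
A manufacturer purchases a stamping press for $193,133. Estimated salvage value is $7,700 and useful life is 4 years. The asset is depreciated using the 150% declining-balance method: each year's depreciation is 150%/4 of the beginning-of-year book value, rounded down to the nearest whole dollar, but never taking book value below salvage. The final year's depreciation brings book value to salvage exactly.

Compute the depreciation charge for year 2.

Depreciable base = $193,133 − $7,700 = $185,433.
Year 1: ⌊$193,133 × 150%/4⌋ = $72,424. Book value $120,709.
Year 2: ⌊$120,709 × 150%/4⌋ = $45,265. Book value $75,444.

$45,265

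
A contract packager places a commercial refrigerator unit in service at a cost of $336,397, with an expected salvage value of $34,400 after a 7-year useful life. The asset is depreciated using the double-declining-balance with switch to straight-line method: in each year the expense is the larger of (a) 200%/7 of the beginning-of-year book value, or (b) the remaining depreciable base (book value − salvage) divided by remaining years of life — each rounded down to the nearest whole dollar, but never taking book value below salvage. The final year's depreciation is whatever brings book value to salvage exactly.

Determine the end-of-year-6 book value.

$44,678

Depreciable base = $336,397 − $34,400 = $301,997.
Year 1: DB = ⌊$336,397 × 200%/7⌋ = $96,113; SL = ⌊$301,997/7⌋ = $43,142 → take DB $96,113. Book value $240,284.
Year 2: DB = ⌊$240,284 × 200%/7⌋ = $68,652; SL = ⌊$205,884/6⌋ = $34,314 → take DB $68,652. Book value $171,632.
Year 3: DB = ⌊$171,632 × 200%/7⌋ = $49,037; SL = ⌊$137,232/5⌋ = $27,446 → take DB $49,037. Book value $122,595.
Year 4: DB = ⌊$122,595 × 200%/7⌋ = $35,027; SL = ⌊$88,195/4⌋ = $22,048 → take DB $35,027. Book value $87,568.
Year 5: DB = ⌊$87,568 × 200%/7⌋ = $25,019; SL = ⌊$53,168/3⌋ = $17,722 → take DB $25,019. Book value $62,549.
Year 6: DB = ⌊$62,549 × 200%/7⌋ = $17,871; SL = ⌊$28,149/2⌋ = $14,074 → take DB $17,871. Book value $44,678.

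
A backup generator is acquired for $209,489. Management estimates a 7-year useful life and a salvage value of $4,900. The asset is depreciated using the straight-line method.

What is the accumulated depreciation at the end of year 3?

$87,681

Depreciable base = $209,489 − $4,900 = $204,589.
Annual expense = $204,589 / 7 = $29,227.
End of year 1: book value $180,262.
End of year 2: book value $151,035.
End of year 3: book value $121,808.
Accumulated through year 3 = $209,489 − $121,808 = $87,681.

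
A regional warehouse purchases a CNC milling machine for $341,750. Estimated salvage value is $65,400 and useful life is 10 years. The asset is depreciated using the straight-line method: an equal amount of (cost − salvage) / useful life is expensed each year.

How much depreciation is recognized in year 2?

$27,635

Depreciable base = $341,750 − $65,400 = $276,350.
Annual expense = $276,350 / 10 = $27,635.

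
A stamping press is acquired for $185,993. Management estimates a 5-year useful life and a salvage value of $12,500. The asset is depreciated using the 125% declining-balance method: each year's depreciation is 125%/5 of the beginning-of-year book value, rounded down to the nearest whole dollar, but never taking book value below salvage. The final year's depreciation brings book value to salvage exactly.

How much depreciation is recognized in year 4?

$19,616

Depreciable base = $185,993 − $12,500 = $173,493.
Year 1: ⌊$185,993 × 125%/5⌋ = $46,498. Book value $139,495.
Year 2: ⌊$139,495 × 125%/5⌋ = $34,873. Book value $104,622.
Year 3: ⌊$104,622 × 125%/5⌋ = $26,155. Book value $78,467.
Year 4: ⌊$78,467 × 125%/5⌋ = $19,616. Book value $58,851.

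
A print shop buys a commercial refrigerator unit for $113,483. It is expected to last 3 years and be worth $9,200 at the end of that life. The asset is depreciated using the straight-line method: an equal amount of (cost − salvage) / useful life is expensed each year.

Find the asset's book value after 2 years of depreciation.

$43,961

Depreciable base = $113,483 − $9,200 = $104,283.
Annual expense = $104,283 / 3 = $34,761.
End of year 1: book value $78,722.
End of year 2: book value $43,961.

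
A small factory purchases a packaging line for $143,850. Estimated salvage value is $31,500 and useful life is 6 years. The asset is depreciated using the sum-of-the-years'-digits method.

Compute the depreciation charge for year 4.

$16,050

Depreciable base = $143,850 − $31,500 = $112,350.
Sum of the years' digits = 6+5+4+3+2+1 = 21.
Year 1: $112,350 × 6/21 = $32,100. Book value $111,750.
Year 2: $112,350 × 5/21 = $26,750. Book value $85,000.
Year 3: $112,350 × 4/21 = $21,400. Book value $63,600.
Year 4: $112,350 × 3/21 = $16,050. Book value $47,550.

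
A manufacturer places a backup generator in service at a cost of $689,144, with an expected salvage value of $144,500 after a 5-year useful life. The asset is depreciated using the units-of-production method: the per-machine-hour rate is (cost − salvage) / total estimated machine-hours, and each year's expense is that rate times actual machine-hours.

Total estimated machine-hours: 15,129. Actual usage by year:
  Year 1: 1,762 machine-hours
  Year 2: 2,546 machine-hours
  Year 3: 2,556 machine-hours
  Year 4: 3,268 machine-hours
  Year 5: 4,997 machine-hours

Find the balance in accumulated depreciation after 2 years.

Depreciable base = $689,144 − $144,500 = $544,644.
Rate = $544,644 / 15,129 machine-hours = $36 per machine-hour.
Year 1: 1,762 × $36 = $63,432. Book value $625,712.
Year 2: 2,546 × $36 = $91,656. Book value $534,056.
Accumulated through year 2 = $689,144 − $534,056 = $155,088.

$155,088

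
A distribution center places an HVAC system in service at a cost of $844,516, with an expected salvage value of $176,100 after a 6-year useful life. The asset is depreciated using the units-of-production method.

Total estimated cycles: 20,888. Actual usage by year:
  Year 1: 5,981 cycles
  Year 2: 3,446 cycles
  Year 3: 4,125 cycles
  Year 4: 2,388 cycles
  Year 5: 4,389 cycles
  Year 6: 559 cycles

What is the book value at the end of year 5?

$193,988

Depreciable base = $844,516 − $176,100 = $668,416.
Rate = $668,416 / 20,888 cycles = $32 per cycle.
Year 1: 5,981 × $32 = $191,392. Book value $653,124.
Year 2: 3,446 × $32 = $110,272. Book value $542,852.
Year 3: 4,125 × $32 = $132,000. Book value $410,852.
Year 4: 2,388 × $32 = $76,416. Book value $334,436.
Year 5: 4,389 × $32 = $140,448. Book value $193,988.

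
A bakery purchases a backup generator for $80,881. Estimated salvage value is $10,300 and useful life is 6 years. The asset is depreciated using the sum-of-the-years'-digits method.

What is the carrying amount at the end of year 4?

Depreciable base = $80,881 − $10,300 = $70,581.
Sum of the years' digits = 6+5+4+3+2+1 = 21.
Year 1: $70,581 × 6/21 = $20,166. Book value $60,715.
Year 2: $70,581 × 5/21 = $16,805. Book value $43,910.
Year 3: $70,581 × 4/21 = $13,444. Book value $30,466.
Year 4: $70,581 × 3/21 = $10,083. Book value $20,383.

$20,383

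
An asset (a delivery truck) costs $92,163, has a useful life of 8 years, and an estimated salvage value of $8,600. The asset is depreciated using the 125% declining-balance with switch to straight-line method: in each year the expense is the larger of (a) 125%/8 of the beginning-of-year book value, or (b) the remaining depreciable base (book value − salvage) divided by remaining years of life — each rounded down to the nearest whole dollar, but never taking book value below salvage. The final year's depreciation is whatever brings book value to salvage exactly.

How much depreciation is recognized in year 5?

Depreciable base = $92,163 − $8,600 = $83,563.
Year 1: DB = ⌊$92,163 × 125%/8⌋ = $14,400; SL = ⌊$83,563/8⌋ = $10,445 → take DB $14,400. Book value $77,763.
Year 2: DB = ⌊$77,763 × 125%/8⌋ = $12,150; SL = ⌊$69,163/7⌋ = $9,880 → take DB $12,150. Book value $65,613.
Year 3: DB = ⌊$65,613 × 125%/8⌋ = $10,252; SL = ⌊$57,013/6⌋ = $9,502 → take DB $10,252. Book value $55,361.
Year 4: DB = ⌊$55,361 × 125%/8⌋ = $8,650; SL = ⌊$46,761/5⌋ = $9,352 → take SL $9,352. Book value $46,009.
Year 5: DB = ⌊$46,009 × 125%/8⌋ = $7,188; SL = ⌊$37,409/4⌋ = $9,352 → take SL $9,352. Book value $36,657.

$9,352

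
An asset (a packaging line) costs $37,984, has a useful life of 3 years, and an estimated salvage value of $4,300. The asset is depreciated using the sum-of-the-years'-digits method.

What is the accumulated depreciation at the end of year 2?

$28,070

Depreciable base = $37,984 − $4,300 = $33,684.
Sum of the years' digits = 3+2+1 = 6.
Year 1: $33,684 × 3/6 = $16,842. Book value $21,142.
Year 2: $33,684 × 2/6 = $11,228. Book value $9,914.
Accumulated through year 2 = $37,984 − $9,914 = $28,070.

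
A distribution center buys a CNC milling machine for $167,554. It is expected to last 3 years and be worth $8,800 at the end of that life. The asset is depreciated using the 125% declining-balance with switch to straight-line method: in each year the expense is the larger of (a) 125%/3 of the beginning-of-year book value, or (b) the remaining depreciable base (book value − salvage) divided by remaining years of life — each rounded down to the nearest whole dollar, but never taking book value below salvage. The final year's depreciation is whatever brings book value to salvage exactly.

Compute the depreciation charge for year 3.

Depreciable base = $167,554 − $8,800 = $158,754.
Year 1: DB = ⌊$167,554 × 125%/3⌋ = $69,814; SL = ⌊$158,754/3⌋ = $52,918 → take DB $69,814. Book value $97,740.
Year 2: DB = ⌊$97,740 × 125%/3⌋ = $40,725; SL = ⌊$88,940/2⌋ = $44,470 → take SL $44,470. Book value $53,270.
Year 3 (final): $53,270 − $8,800 = $44,470. Book value $8,800.

$44,470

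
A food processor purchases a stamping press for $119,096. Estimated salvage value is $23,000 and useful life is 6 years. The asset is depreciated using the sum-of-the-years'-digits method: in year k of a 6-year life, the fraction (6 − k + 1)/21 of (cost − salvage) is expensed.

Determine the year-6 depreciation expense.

$4,576

Depreciable base = $119,096 − $23,000 = $96,096.
Sum of the years' digits = 6+5+4+3+2+1 = 21.
Year 1: $96,096 × 6/21 = $27,456. Book value $91,640.
Year 2: $96,096 × 5/21 = $22,880. Book value $68,760.
Year 3: $96,096 × 4/21 = $18,304. Book value $50,456.
Year 4: $96,096 × 3/21 = $13,728. Book value $36,728.
Year 5: $96,096 × 2/21 = $9,152. Book value $27,576.
Year 6: $96,096 × 1/21 = $4,576. Book value $23,000.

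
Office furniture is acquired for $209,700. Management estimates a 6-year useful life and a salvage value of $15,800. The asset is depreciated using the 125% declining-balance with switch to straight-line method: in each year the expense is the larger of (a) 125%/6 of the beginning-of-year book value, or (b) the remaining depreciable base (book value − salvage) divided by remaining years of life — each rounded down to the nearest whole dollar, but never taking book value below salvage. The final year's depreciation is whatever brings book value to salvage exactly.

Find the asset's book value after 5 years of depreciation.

$44,707

Depreciable base = $209,700 − $15,800 = $193,900.
Year 1: DB = ⌊$209,700 × 125%/6⌋ = $43,687; SL = ⌊$193,900/6⌋ = $32,316 → take DB $43,687. Book value $166,013.
Year 2: DB = ⌊$166,013 × 125%/6⌋ = $34,586; SL = ⌊$150,213/5⌋ = $30,042 → take DB $34,586. Book value $131,427.
Year 3: DB = ⌊$131,427 × 125%/6⌋ = $27,380; SL = ⌊$115,627/4⌋ = $28,906 → take SL $28,906. Book value $102,521.
Year 4: DB = ⌊$102,521 × 125%/6⌋ = $21,358; SL = ⌊$86,721/3⌋ = $28,907 → take SL $28,907. Book value $73,614.
Year 5: DB = ⌊$73,614 × 125%/6⌋ = $15,336; SL = ⌊$57,814/2⌋ = $28,907 → take SL $28,907. Book value $44,707.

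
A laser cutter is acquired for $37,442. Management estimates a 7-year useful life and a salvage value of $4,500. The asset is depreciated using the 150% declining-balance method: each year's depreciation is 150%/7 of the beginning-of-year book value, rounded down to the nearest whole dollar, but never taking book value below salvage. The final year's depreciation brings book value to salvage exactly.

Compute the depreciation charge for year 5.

Depreciable base = $37,442 − $4,500 = $32,942.
Year 1: ⌊$37,442 × 150%/7⌋ = $8,023. Book value $29,419.
Year 2: ⌊$29,419 × 150%/7⌋ = $6,304. Book value $23,115.
Year 3: ⌊$23,115 × 150%/7⌋ = $4,953. Book value $18,162.
Year 4: ⌊$18,162 × 150%/7⌋ = $3,891. Book value $14,271.
Year 5: ⌊$14,271 × 150%/7⌋ = $3,058. Book value $11,213.

$3,058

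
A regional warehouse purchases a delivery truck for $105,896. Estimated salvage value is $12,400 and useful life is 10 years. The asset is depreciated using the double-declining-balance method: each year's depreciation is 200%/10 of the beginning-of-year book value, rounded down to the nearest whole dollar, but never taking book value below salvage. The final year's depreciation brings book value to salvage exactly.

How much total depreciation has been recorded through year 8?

$88,128

Depreciable base = $105,896 − $12,400 = $93,496.
Year 1: ⌊$105,896 × 200%/10⌋ = $21,179. Book value $84,717.
Year 2: ⌊$84,717 × 200%/10⌋ = $16,943. Book value $67,774.
Year 3: ⌊$67,774 × 200%/10⌋ = $13,554. Book value $54,220.
Year 4: ⌊$54,220 × 200%/10⌋ = $10,844. Book value $43,376.
Year 5: ⌊$43,376 × 200%/10⌋ = $8,675. Book value $34,701.
Year 6: ⌊$34,701 × 200%/10⌋ = $6,940. Book value $27,761.
Year 7: ⌊$27,761 × 200%/10⌋ = $5,552. Book value $22,209.
Year 8: ⌊$22,209 × 200%/10⌋ = $4,441. Book value $17,768.
Accumulated through year 8 = $105,896 − $17,768 = $88,128.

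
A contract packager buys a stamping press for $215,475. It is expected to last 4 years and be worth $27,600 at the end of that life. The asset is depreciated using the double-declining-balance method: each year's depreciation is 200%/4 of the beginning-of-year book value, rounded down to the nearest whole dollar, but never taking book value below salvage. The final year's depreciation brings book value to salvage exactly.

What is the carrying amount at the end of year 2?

Depreciable base = $215,475 − $27,600 = $187,875.
Year 1: ⌊$215,475 × 200%/4⌋ = $107,737. Book value $107,738.
Year 2: ⌊$107,738 × 200%/4⌋ = $53,869. Book value $53,869.

$53,869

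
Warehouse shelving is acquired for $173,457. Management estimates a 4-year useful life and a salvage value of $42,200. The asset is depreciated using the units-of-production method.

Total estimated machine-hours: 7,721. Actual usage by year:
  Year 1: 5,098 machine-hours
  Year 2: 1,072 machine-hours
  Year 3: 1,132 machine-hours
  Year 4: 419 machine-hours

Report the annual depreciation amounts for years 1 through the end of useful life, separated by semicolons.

$86,666; $18,224; $19,244; $7,123

Depreciable base = $173,457 − $42,200 = $131,257.
Rate = $131,257 / 7,721 machine-hours = $17 per machine-hour.
Year 1: 5,098 × $17 = $86,666. Book value $86,791.
Year 2: 1,072 × $17 = $18,224. Book value $68,567.
Year 3: 1,132 × $17 = $19,244. Book value $49,323.
Year 4: 419 × $17 = $7,123. Book value $42,200.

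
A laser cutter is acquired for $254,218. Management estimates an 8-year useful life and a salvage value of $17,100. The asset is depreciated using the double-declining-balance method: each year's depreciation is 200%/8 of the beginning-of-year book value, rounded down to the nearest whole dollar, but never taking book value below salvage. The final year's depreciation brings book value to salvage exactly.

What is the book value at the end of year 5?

$60,328

Depreciable base = $254,218 − $17,100 = $237,118.
Year 1: ⌊$254,218 × 200%/8⌋ = $63,554. Book value $190,664.
Year 2: ⌊$190,664 × 200%/8⌋ = $47,666. Book value $142,998.
Year 3: ⌊$142,998 × 200%/8⌋ = $35,749. Book value $107,249.
Year 4: ⌊$107,249 × 200%/8⌋ = $26,812. Book value $80,437.
Year 5: ⌊$80,437 × 200%/8⌋ = $20,109. Book value $60,328.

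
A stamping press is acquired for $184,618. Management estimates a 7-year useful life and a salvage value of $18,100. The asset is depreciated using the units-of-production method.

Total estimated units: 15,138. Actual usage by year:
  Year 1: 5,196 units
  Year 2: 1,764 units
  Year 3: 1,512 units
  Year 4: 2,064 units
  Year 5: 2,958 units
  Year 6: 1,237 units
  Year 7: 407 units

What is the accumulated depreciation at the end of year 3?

$93,192

Depreciable base = $184,618 − $18,100 = $166,518.
Rate = $166,518 / 15,138 units = $11 per unit.
Year 1: 5,196 × $11 = $57,156. Book value $127,462.
Year 2: 1,764 × $11 = $19,404. Book value $108,058.
Year 3: 1,512 × $11 = $16,632. Book value $91,426.
Accumulated through year 3 = $184,618 − $91,426 = $93,192.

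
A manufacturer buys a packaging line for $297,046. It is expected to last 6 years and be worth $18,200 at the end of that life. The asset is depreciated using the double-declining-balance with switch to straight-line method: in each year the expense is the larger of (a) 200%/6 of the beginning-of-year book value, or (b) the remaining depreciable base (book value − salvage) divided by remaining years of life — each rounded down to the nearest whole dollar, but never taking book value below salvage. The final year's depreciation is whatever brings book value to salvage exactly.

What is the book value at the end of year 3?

$88,014

Depreciable base = $297,046 − $18,200 = $278,846.
Year 1: DB = ⌊$297,046 × 200%/6⌋ = $99,015; SL = ⌊$278,846/6⌋ = $46,474 → take DB $99,015. Book value $198,031.
Year 2: DB = ⌊$198,031 × 200%/6⌋ = $66,010; SL = ⌊$179,831/5⌋ = $35,966 → take DB $66,010. Book value $132,021.
Year 3: DB = ⌊$132,021 × 200%/6⌋ = $44,007; SL = ⌊$113,821/4⌋ = $28,455 → take DB $44,007. Book value $88,014.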